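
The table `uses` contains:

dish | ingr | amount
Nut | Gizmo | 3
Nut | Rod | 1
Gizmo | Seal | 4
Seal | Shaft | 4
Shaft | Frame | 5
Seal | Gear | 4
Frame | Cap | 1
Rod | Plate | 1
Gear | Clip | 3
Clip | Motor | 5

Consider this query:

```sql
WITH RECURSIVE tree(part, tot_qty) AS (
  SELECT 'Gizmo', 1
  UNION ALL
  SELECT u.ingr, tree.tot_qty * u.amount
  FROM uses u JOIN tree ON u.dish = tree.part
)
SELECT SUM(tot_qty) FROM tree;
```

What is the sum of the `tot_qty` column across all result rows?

485

Base: (Gizmo, tot_qty=1).
Iteration 1: components of {Gizmo} -> Seal = 1*4 = 4.
Iteration 2: components of {Seal} -> Gear = 4*4 = 16, Shaft = 4*4 = 16.
Iteration 3: components of {Gear,Shaft} -> Clip = 16*3 = 48, Frame = 16*5 = 80.
Iteration 4: components of {Clip,Frame} -> Cap = 80*1 = 80, Motor = 48*5 = 240.
Iteration 5: no further components; recursion stops.
SUM(tot_qty) = 1 + 4 + 16 + 16 + 80 + 48 + 80 + 240 = 485.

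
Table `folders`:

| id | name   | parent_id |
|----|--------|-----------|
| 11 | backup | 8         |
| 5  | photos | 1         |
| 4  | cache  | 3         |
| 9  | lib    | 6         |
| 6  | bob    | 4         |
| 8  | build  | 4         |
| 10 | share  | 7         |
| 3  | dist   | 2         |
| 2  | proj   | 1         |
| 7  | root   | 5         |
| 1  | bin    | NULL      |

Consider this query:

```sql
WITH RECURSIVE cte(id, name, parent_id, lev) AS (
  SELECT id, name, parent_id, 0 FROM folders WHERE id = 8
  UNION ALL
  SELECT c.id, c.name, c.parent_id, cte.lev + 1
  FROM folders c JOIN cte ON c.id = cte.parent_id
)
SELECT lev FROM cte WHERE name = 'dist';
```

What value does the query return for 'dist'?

Base: id=8 (build), parent_id=4, lev 0.
Iteration 1: join on id=4 -> cache (id 4, parent_id=3, lev 1).
Iteration 2: join on id=3 -> dist (id 3, parent_id=2, lev 2).
Iteration 3: join on id=2 -> proj (id 2, parent_id=1, lev 3).
Iteration 4: join on id=1 -> bin (id 1, parent_id=NULL, lev 4).
Iteration 5: parent_id is NULL; no match; recursion stops.

2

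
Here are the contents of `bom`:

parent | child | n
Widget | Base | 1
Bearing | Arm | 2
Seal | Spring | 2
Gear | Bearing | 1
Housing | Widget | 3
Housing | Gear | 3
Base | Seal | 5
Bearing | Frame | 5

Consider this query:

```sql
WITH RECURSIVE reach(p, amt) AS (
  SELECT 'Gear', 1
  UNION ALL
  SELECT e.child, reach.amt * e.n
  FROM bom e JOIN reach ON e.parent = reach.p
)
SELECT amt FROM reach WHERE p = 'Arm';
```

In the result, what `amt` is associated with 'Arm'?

Base: (Gear, amt=1).
Iteration 1: components of {Gear} -> Bearing = 1*1 = 1.
Iteration 2: components of {Bearing} -> Arm = 1*2 = 2, Frame = 1*5 = 5.
Iteration 3: no further components; recursion stops.

2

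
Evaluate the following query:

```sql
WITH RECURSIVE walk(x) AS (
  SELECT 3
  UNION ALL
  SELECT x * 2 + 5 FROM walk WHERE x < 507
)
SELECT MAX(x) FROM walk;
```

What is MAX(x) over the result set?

Base: x=3.
Iteration 1: 3 < 507 holds -> x = 3 * 2 + 5 = 11.
Iteration 2: 11 < 507 holds -> x = 11 * 2 + 5 = 27.
Iteration 3: 27 < 507 holds -> x = 27 * 2 + 5 = 59.
Iteration 4: 59 < 507 holds -> x = 59 * 2 + 5 = 123.
Iteration 5: 123 < 507 holds -> x = 123 * 2 + 5 = 251.
Iteration 6: 251 < 507 holds -> x = 251 * 2 + 5 = 507.
Iteration 7: 507 < 507 fails; recursion stops.
x values: 3, 11, 27, 59, 123, 251, 507; the maximum is 507.

507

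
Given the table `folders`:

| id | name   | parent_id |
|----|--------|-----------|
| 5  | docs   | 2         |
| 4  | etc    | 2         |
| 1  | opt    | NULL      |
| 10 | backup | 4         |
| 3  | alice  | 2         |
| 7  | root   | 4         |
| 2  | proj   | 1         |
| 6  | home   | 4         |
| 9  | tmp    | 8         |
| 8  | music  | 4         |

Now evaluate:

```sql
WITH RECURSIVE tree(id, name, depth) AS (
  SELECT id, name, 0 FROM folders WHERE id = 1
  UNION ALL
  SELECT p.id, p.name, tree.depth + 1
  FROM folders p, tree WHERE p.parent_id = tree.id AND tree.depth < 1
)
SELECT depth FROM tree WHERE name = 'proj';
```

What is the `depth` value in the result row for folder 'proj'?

1

Base: id=1 (opt) at depth 0.
Iteration 1: rows with parent_id in {1} -> proj (id 2, depth 1).
Iteration 2: depth < 1 fails for all current rows; recursion stops.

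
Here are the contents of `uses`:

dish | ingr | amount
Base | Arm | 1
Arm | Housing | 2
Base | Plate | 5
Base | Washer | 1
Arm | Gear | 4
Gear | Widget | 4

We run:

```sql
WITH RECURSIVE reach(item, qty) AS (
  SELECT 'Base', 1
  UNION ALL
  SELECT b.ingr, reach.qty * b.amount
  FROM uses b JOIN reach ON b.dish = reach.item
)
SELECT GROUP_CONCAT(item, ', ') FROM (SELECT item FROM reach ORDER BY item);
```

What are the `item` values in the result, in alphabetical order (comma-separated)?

Base: (Base, qty=1).
Iteration 1: components of {Base} -> Arm = 1*1 = 1, Plate = 1*5 = 5, Washer = 1*1 = 1.
Iteration 2: components of {Arm,Plate,Washer} -> Gear = 1*4 = 4, Housing = 1*2 = 2.
Iteration 3: components of {Gear,Housing} -> Widget = 4*4 = 16.
Iteration 4: no further components; recursion stops.

Arm, Base, Gear, Housing, Plate, Washer, Widget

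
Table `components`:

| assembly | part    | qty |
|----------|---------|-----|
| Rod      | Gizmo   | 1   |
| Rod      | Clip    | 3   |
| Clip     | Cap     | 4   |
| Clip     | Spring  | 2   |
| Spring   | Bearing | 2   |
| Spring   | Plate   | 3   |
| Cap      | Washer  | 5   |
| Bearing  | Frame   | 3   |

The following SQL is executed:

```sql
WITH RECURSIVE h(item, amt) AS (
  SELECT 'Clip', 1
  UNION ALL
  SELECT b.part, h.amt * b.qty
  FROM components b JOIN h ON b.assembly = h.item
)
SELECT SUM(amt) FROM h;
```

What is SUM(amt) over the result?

Base: (Clip, amt=1).
Iteration 1: components of {Clip} -> Cap = 1*4 = 4, Spring = 1*2 = 2.
Iteration 2: components of {Cap,Spring} -> Bearing = 2*2 = 4, Plate = 2*3 = 6, Washer = 4*5 = 20.
Iteration 3: components of {Bearing,Plate,Washer} -> Frame = 4*3 = 12.
Iteration 4: no further components; recursion stops.
SUM(amt) = 1 + 4 + 2 + 20 + 4 + 6 + 12 = 49.

49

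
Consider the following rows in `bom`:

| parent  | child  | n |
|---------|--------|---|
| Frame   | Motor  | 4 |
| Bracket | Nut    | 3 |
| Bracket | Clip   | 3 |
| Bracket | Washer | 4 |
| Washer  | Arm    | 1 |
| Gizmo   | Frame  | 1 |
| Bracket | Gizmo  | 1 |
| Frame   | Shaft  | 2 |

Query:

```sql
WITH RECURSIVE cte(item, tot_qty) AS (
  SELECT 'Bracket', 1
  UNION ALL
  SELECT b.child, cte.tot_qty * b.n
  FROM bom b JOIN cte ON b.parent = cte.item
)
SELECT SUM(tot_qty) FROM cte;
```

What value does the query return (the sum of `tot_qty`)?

23

Base: (Bracket, tot_qty=1).
Iteration 1: components of {Bracket} -> Clip = 1*3 = 3, Gizmo = 1*1 = 1, Nut = 1*3 = 3, Washer = 1*4 = 4.
Iteration 2: components of {Clip,Gizmo,Nut,Washer} -> Arm = 4*1 = 4, Frame = 1*1 = 1.
Iteration 3: components of {Arm,Frame} -> Motor = 1*4 = 4, Shaft = 1*2 = 2.
Iteration 4: no further components; recursion stops.
SUM(tot_qty) = 1 + 4 + 3 + 1 + 3 + 4 + 1 + 2 + 4 = 23.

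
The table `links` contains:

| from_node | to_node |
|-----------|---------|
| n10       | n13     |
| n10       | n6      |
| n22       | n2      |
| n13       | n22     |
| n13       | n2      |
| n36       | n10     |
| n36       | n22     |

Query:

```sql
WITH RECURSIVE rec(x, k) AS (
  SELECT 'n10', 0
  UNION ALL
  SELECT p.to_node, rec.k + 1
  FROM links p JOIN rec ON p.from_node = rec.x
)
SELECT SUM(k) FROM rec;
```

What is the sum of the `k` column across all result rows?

Base: (n10, k=0).
Iteration 1: edges from {n10} -> (n13, k=1), (n6, k=1).
Iteration 2: edges from {n13,n6} -> (n2, k=2), (n22, k=2).
Iteration 3: edges from {n2,n22} -> (n2, k=3).
Iteration 4: no outgoing edges from {n2}; recursion stops.
SUM(k) = 0 + 1 + 1 + 2 + 2 + 3 = 9.

9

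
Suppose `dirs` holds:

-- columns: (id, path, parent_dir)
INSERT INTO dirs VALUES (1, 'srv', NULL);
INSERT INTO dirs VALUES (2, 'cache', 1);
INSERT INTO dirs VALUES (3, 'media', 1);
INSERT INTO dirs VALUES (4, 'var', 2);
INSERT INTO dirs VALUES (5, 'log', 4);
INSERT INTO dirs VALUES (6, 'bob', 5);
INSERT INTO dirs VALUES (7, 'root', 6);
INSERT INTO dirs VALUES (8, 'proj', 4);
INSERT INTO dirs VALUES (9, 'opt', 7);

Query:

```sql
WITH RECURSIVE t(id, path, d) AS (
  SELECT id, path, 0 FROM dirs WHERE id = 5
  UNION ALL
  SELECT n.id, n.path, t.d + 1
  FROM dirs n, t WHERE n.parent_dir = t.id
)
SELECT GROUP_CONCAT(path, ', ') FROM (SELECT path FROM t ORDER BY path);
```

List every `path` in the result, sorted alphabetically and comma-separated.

Base: id=5 (log) at d 0.
Iteration 1: rows with parent_dir in {5} -> bob (id 6, d 1).
Iteration 2: rows with parent_dir in {6} -> root (id 7, d 2).
Iteration 3: rows with parent_dir in {7} -> opt (id 9, d 3).
Iteration 4: no rows with parent_dir in {9}; recursion stops.

bob, log, opt, root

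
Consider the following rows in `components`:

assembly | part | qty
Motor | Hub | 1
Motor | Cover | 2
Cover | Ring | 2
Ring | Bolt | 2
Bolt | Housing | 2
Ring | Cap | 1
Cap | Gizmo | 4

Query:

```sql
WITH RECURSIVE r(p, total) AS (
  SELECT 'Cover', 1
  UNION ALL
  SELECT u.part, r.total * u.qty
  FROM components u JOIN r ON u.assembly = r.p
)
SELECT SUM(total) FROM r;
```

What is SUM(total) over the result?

25

Base: (Cover, total=1).
Iteration 1: components of {Cover} -> Ring = 1*2 = 2.
Iteration 2: components of {Ring} -> Bolt = 2*2 = 4, Cap = 2*1 = 2.
Iteration 3: components of {Bolt,Cap} -> Gizmo = 2*4 = 8, Housing = 4*2 = 8.
Iteration 4: no further components; recursion stops.
SUM(total) = 1 + 2 + 2 + 4 + 8 + 8 = 25.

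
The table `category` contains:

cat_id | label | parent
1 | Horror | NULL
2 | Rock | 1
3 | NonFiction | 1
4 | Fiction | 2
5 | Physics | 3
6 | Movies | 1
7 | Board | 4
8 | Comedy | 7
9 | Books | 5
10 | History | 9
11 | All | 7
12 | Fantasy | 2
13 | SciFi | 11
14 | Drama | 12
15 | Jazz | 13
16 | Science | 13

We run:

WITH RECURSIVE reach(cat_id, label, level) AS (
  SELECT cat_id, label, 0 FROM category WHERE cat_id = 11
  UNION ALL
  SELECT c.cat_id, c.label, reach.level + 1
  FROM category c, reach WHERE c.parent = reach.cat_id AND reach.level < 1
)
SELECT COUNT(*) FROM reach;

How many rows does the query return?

Base: cat_id=11 (All) at level 0.
Iteration 1: rows with parent in {11} -> SciFi (id 13, level 1).
Iteration 2: level < 1 fails for all current rows; recursion stops.
Total rows emitted: 2.

2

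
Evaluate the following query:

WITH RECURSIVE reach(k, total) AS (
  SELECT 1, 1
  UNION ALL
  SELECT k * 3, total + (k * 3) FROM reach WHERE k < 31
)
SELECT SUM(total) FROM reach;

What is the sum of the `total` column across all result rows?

179

Base: k=1, total=1.
Iteration 1: 1 < 31 holds -> k = 1 * 3 = 3, total = 1 + 3 = 4.
Iteration 2: 3 < 31 holds -> k = 3 * 3 = 9, total = 4 + 9 = 13.
Iteration 3: 9 < 31 holds -> k = 9 * 3 = 27, total = 13 + 27 = 40.
Iteration 4: 27 < 31 holds -> k = 27 * 3 = 81, total = 40 + 81 = 121.
Iteration 5: 81 < 31 fails; recursion stops.
SUM(total) = 1 + 4 + 13 + 40 + 121 = 179.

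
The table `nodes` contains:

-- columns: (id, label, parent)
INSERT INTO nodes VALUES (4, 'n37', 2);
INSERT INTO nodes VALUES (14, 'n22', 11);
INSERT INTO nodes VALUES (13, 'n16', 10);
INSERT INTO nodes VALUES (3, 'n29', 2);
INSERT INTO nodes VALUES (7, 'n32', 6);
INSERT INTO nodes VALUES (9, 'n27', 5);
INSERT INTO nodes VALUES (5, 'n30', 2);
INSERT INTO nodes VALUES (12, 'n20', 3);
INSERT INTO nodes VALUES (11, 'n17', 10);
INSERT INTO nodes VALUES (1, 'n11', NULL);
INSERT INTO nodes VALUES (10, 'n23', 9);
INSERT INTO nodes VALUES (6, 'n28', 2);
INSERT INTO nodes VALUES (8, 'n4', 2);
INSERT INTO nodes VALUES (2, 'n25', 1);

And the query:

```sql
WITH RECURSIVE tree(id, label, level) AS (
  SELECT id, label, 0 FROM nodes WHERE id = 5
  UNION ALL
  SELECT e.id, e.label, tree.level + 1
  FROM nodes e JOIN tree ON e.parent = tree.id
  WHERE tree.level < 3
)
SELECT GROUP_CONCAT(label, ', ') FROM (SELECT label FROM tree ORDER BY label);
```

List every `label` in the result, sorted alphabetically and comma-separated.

n16, n17, n23, n27, n30

Base: id=5 (n30) at level 0.
Iteration 1: rows with parent in {5} -> n27 (id 9, level 1).
Iteration 2: rows with parent in {9} -> n23 (id 10, level 2).
Iteration 3: rows with parent in {10} -> n17 (id 11, level 3), n16 (id 13, level 3).
Iteration 4: level < 3 fails for all current rows; recursion stops.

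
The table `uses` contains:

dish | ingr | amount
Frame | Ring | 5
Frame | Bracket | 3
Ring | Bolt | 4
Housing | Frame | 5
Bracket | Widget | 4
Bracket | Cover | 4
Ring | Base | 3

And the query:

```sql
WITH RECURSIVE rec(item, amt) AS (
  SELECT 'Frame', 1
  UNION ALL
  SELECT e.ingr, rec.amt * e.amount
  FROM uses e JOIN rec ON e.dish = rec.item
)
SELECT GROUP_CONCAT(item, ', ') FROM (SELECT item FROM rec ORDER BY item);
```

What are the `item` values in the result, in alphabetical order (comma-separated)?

Base, Bolt, Bracket, Cover, Frame, Ring, Widget

Base: (Frame, amt=1).
Iteration 1: components of {Frame} -> Bracket = 1*3 = 3, Ring = 1*5 = 5.
Iteration 2: components of {Bracket,Ring} -> Base = 5*3 = 15, Bolt = 5*4 = 20, Cover = 3*4 = 12, Widget = 3*4 = 12.
Iteration 3: no further components; recursion stops.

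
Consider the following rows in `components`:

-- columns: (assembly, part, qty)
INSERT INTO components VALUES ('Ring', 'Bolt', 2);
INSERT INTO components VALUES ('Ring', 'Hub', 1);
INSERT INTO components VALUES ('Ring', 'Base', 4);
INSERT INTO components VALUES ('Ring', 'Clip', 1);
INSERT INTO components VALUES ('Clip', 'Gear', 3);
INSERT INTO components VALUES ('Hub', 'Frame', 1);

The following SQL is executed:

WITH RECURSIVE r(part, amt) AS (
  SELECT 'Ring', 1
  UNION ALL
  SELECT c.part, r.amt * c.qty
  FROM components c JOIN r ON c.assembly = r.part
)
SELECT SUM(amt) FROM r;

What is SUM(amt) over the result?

13

Base: (Ring, amt=1).
Iteration 1: components of {Ring} -> Base = 1*4 = 4, Bolt = 1*2 = 2, Clip = 1*1 = 1, Hub = 1*1 = 1.
Iteration 2: components of {Base,Bolt,Clip,Hub} -> Frame = 1*1 = 1, Gear = 1*3 = 3.
Iteration 3: no further components; recursion stops.
SUM(amt) = 1 + 2 + 1 + 4 + 1 + 1 + 3 = 13.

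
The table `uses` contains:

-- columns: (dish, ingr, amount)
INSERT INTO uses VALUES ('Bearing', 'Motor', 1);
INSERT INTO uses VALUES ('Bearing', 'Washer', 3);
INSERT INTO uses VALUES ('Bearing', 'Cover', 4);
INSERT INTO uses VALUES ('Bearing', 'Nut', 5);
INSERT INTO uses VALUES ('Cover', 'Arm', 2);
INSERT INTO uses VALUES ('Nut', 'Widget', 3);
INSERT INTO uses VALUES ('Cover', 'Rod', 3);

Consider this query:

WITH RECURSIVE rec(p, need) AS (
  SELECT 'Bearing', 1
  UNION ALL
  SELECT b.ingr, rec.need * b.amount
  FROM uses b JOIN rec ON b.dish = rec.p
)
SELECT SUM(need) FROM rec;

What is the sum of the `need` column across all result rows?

Base: (Bearing, need=1).
Iteration 1: components of {Bearing} -> Cover = 1*4 = 4, Motor = 1*1 = 1, Nut = 1*5 = 5, Washer = 1*3 = 3.
Iteration 2: components of {Cover,Motor,Nut,Washer} -> Arm = 4*2 = 8, Rod = 4*3 = 12, Widget = 5*3 = 15.
Iteration 3: no further components; recursion stops.
SUM(need) = 1 + 1 + 3 + 4 + 5 + 8 + 12 + 15 = 49.

49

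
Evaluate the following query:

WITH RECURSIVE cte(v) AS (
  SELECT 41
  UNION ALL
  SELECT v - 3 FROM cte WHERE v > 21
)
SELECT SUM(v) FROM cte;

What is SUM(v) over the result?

Base: v=41.
Iteration 1: 41 > 21 holds -> v = 41 - 3 = 38.
Iteration 2: 38 > 21 holds -> v = 38 - 3 = 35.
Iteration 3: 35 > 21 holds -> v = 35 - 3 = 32.
Iteration 4: 32 > 21 holds -> v = 32 - 3 = 29.
Iteration 5: 29 > 21 holds -> v = 29 - 3 = 26.
Iteration 6: 26 > 21 holds -> v = 26 - 3 = 23.
Iteration 7: 23 > 21 holds -> v = 23 - 3 = 20.
Iteration 8: 20 > 21 fails; recursion stops.
SUM(v) = 41 + 38 + 35 + 32 + 29 + 26 + 23 + 20 = 244.

244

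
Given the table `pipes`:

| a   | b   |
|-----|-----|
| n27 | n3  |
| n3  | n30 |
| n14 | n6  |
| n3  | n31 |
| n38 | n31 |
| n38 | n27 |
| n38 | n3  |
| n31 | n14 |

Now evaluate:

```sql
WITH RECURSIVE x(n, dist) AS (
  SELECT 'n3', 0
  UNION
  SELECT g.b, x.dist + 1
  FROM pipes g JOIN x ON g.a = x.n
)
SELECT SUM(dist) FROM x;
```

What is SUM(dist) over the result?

7

Base: (n3, dist=0).
Iteration 1: edges from {n3} -> (n30, dist=1), (n31, dist=1).
Iteration 2: edges from {n30,n31} -> (n14, dist=2).
Iteration 3: edges from {n14} -> (n6, dist=3).
Iteration 4: no outgoing edges from {n6}; recursion stops.
SUM(dist) = 0 + 1 + 1 + 2 + 3 = 7.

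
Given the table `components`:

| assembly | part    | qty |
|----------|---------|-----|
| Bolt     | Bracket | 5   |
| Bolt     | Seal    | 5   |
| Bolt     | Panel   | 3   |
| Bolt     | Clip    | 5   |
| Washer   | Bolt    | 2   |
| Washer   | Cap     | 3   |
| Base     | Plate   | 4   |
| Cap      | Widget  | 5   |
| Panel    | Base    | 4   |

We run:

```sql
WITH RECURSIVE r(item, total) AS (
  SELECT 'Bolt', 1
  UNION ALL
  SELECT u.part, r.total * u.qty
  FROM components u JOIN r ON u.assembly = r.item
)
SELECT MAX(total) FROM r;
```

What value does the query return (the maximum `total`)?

48

Base: (Bolt, total=1).
Iteration 1: components of {Bolt} -> Bracket = 1*5 = 5, Clip = 1*5 = 5, Panel = 1*3 = 3, Seal = 1*5 = 5.
Iteration 2: components of {Bracket,Clip,Panel,Seal} -> Base = 3*4 = 12.
Iteration 3: components of {Base} -> Plate = 12*4 = 48.
Iteration 4: no further components; recursion stops.
total values: 1, 3, 5, 5, 5, 12, 48; the maximum is 48.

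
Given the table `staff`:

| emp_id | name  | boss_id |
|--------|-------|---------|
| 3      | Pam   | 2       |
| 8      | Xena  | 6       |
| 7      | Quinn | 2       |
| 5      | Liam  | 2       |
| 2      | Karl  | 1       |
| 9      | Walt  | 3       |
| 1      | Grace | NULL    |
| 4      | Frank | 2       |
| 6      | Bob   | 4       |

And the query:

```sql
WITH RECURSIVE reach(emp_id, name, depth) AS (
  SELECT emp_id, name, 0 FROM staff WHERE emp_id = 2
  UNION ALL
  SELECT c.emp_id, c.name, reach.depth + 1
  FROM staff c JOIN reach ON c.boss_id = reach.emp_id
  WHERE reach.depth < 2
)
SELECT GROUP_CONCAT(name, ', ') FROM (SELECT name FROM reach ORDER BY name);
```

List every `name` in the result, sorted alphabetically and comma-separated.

Bob, Frank, Karl, Liam, Pam, Quinn, Walt

Base: emp_id=2 (Karl) at depth 0.
Iteration 1: rows with boss_id in {2} -> Pam (id 3, depth 1), Frank (id 4, depth 1), Liam (id 5, depth 1), Quinn (id 7, depth 1).
Iteration 2: rows with boss_id in {3,4,5,7} -> Bob (id 6, depth 2), Walt (id 9, depth 2).
Iteration 3: depth < 2 fails for all current rows; recursion stops.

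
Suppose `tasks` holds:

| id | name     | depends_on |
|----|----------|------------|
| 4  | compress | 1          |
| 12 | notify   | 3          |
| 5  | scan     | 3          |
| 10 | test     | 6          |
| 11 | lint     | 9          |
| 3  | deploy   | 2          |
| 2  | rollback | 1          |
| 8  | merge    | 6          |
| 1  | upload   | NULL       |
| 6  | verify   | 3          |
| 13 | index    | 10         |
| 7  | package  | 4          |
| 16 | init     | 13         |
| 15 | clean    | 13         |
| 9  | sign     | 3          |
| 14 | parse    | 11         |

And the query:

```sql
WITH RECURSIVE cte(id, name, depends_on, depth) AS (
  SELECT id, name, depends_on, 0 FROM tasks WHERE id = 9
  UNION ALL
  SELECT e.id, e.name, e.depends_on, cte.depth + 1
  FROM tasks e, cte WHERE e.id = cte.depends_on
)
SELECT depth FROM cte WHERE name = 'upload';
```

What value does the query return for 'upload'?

Base: id=9 (sign), depends_on=3, depth 0.
Iteration 1: join on id=3 -> deploy (id 3, depends_on=2, depth 1).
Iteration 2: join on id=2 -> rollback (id 2, depends_on=1, depth 2).
Iteration 3: join on id=1 -> upload (id 1, depends_on=NULL, depth 3).
Iteration 4: depends_on is NULL; no match; recursion stops.

3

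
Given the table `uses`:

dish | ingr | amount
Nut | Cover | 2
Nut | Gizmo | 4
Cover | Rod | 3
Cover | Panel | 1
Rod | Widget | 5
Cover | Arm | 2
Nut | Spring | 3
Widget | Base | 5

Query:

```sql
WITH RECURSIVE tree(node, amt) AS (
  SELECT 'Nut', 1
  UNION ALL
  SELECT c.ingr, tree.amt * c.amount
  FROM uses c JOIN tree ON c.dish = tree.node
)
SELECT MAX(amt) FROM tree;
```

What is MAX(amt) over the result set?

Base: (Nut, amt=1).
Iteration 1: components of {Nut} -> Cover = 1*2 = 2, Gizmo = 1*4 = 4, Spring = 1*3 = 3.
Iteration 2: components of {Cover,Gizmo,Spring} -> Arm = 2*2 = 4, Panel = 2*1 = 2, Rod = 2*3 = 6.
Iteration 3: components of {Arm,Panel,Rod} -> Widget = 6*5 = 30.
Iteration 4: components of {Widget} -> Base = 30*5 = 150.
Iteration 5: no further components; recursion stops.
amt values: 1, 2, 4, 3, 6, 2, 4, 30, 150; the maximum is 150.

150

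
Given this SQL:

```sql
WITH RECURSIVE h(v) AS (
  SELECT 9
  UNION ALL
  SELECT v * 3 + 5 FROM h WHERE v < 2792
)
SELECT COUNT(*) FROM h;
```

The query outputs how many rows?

6

Base: v=9.
Iteration 1: 9 < 2792 holds -> v = 9 * 3 + 5 = 32.
Iteration 2: 32 < 2792 holds -> v = 32 * 3 + 5 = 101.
Iteration 3: 101 < 2792 holds -> v = 101 * 3 + 5 = 308.
Iteration 4: 308 < 2792 holds -> v = 308 * 3 + 5 = 929.
Iteration 5: 929 < 2792 holds -> v = 929 * 3 + 5 = 2792.
Iteration 6: 2792 < 2792 fails; recursion stops.
Total rows emitted: 6.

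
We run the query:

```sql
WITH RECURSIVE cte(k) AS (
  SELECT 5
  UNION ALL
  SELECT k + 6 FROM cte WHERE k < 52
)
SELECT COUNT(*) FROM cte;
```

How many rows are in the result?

Base: k=5.
Iteration 1: 5 < 52 holds -> k = 5 + 6 = 11.
Iteration 2: 11 < 52 holds -> k = 11 + 6 = 17.
Iteration 3: 17 < 52 holds -> k = 17 + 6 = 23.
Iteration 4: 23 < 52 holds -> k = 23 + 6 = 29.
Iteration 5: 29 < 52 holds -> k = 29 + 6 = 35.
Iteration 6: 35 < 52 holds -> k = 35 + 6 = 41.
Iteration 7: 41 < 52 holds -> k = 41 + 6 = 47.
Iteration 8: 47 < 52 holds -> k = 47 + 6 = 53.
Iteration 9: 53 < 52 fails; recursion stops.
Total rows emitted: 9.

9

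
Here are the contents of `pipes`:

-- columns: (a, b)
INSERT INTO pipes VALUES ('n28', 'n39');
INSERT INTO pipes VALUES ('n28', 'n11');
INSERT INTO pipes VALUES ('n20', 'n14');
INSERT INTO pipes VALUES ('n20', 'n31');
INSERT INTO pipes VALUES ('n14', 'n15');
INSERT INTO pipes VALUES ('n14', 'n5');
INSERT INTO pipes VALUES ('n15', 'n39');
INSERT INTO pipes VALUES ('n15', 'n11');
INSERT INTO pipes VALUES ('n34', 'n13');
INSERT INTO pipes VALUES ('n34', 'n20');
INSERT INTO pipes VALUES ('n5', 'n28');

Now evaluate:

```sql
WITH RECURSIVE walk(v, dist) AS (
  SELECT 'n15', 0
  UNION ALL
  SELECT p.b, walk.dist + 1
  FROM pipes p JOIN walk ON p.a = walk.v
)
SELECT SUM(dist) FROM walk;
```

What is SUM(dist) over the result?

Base: (n15, dist=0).
Iteration 1: edges from {n15} -> (n11, dist=1), (n39, dist=1).
Iteration 2: no outgoing edges from {n11,n39}; recursion stops.
SUM(dist) = 0 + 1 + 1 = 2.

2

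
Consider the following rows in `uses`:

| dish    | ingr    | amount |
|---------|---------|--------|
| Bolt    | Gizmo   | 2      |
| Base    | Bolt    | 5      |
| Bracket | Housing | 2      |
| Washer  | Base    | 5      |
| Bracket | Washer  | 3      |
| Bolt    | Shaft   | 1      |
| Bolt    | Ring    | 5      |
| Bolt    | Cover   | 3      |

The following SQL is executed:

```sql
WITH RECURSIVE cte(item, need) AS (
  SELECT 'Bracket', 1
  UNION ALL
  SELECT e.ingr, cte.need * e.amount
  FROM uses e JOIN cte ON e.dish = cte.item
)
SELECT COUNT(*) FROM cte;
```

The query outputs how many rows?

9

Base: (Bracket, need=1).
Iteration 1: components of {Bracket} -> Housing = 1*2 = 2, Washer = 1*3 = 3.
Iteration 2: components of {Housing,Washer} -> Base = 3*5 = 15.
Iteration 3: components of {Base} -> Bolt = 15*5 = 75.
Iteration 4: components of {Bolt} -> Cover = 75*3 = 225, Gizmo = 75*2 = 150, Ring = 75*5 = 375, Shaft = 75*1 = 75.
Iteration 5: no further components; recursion stops.
Total rows emitted: 9.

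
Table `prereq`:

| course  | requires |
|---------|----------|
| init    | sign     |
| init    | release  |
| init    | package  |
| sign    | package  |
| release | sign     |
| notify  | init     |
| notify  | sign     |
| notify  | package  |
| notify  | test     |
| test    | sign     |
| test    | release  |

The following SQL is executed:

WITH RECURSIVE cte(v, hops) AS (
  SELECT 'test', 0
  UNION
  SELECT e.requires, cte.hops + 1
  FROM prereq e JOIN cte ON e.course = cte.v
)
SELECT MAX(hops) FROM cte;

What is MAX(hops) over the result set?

3

Base: (test, hops=0).
Iteration 1: edges from {test} -> (release, hops=1), (sign, hops=1).
Iteration 2: edges from {release,sign} -> (package, hops=2), (sign, hops=2).
Iteration 3: edges from {package,sign} -> (package, hops=3).
Iteration 4: no outgoing edges from {package}; recursion stops.
hops values: 0, 1, 1, 2, 2, 3; the maximum is 3.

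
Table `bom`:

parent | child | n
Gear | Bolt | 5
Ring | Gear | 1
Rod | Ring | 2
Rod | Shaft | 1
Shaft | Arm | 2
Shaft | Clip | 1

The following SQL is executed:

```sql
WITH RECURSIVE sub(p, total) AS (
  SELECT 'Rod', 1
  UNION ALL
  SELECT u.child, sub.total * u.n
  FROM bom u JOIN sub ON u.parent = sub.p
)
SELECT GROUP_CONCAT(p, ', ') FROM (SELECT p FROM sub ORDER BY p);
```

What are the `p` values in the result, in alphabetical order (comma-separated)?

Base: (Rod, total=1).
Iteration 1: components of {Rod} -> Ring = 1*2 = 2, Shaft = 1*1 = 1.
Iteration 2: components of {Ring,Shaft} -> Arm = 1*2 = 2, Clip = 1*1 = 1, Gear = 2*1 = 2.
Iteration 3: components of {Arm,Clip,Gear} -> Bolt = 2*5 = 10.
Iteration 4: no further components; recursion stops.

Arm, Bolt, Clip, Gear, Ring, Rod, Shaft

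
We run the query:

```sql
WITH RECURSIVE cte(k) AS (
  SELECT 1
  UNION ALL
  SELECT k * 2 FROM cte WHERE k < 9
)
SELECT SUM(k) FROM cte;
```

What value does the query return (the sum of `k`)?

31

Base: k=1.
Iteration 1: 1 < 9 holds -> k = 1 * 2 = 2.
Iteration 2: 2 < 9 holds -> k = 2 * 2 = 4.
Iteration 3: 4 < 9 holds -> k = 4 * 2 = 8.
Iteration 4: 8 < 9 holds -> k = 8 * 2 = 16.
Iteration 5: 16 < 9 fails; recursion stops.
SUM(k) = 1 + 2 + 4 + 8 + 16 = 31.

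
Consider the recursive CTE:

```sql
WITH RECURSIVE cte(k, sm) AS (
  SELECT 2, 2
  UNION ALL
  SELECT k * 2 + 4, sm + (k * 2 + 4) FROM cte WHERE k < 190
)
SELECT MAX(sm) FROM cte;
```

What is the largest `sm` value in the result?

734

Base: k=2, sm=2.
Iteration 1: 2 < 190 holds -> k = 2 * 2 + 4 = 8, sm = 2 + 8 = 10.
Iteration 2: 8 < 190 holds -> k = 8 * 2 + 4 = 20, sm = 10 + 20 = 30.
Iteration 3: 20 < 190 holds -> k = 20 * 2 + 4 = 44, sm = 30 + 44 = 74.
Iteration 4: 44 < 190 holds -> k = 44 * 2 + 4 = 92, sm = 74 + 92 = 166.
Iteration 5: 92 < 190 holds -> k = 92 * 2 + 4 = 188, sm = 166 + 188 = 354.
Iteration 6: 188 < 190 holds -> k = 188 * 2 + 4 = 380, sm = 354 + 380 = 734.
Iteration 7: 380 < 190 fails; recursion stops.
sm values: 2, 10, 30, 74, 166, 354, 734; the maximum is 734.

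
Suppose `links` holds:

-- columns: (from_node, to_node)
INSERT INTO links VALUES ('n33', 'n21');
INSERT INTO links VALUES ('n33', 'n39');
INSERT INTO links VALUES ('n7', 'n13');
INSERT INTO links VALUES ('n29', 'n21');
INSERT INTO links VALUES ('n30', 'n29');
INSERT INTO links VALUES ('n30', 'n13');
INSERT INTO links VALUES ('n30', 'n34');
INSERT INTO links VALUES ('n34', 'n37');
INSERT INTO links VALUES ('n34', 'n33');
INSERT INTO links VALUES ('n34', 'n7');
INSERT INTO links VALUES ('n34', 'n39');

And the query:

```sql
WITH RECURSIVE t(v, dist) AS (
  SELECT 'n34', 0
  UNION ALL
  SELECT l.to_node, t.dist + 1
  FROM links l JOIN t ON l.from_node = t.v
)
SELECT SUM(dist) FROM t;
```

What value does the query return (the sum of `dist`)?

10

Base: (n34, dist=0).
Iteration 1: edges from {n34} -> (n33, dist=1), (n37, dist=1), (n39, dist=1), (n7, dist=1).
Iteration 2: edges from {n33,n37,n39,n7} -> (n13, dist=2), (n21, dist=2), (n39, dist=2).
Iteration 3: no outgoing edges from {n13,n21,n39}; recursion stops.
SUM(dist) = 0 + 1 + 1 + 1 + 1 + 2 + 2 + 2 = 10.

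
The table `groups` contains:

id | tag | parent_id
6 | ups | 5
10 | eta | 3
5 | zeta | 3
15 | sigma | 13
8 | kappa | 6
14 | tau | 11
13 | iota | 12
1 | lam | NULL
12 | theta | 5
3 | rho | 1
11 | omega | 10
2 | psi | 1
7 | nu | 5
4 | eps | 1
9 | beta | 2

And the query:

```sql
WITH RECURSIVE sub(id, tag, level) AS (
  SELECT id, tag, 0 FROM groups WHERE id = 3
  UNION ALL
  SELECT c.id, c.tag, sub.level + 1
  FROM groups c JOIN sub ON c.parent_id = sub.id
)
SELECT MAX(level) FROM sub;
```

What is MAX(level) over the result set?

Base: id=3 (rho) at level 0.
Iteration 1: rows with parent_id in {3} -> zeta (id 5, level 1), eta (id 10, level 1).
Iteration 2: rows with parent_id in {5,10} -> ups (id 6, level 2), nu (id 7, level 2), omega (id 11, level 2), theta (id 12, level 2).
Iteration 3: rows with parent_id in {6,7,11,12} -> kappa (id 8, level 3), iota (id 13, level 3), tau (id 14, level 3).
Iteration 4: rows with parent_id in {8,13,14} -> sigma (id 15, level 4).
Iteration 5: no rows with parent_id in {15}; recursion stops.
level values: 0, 1, 1, 2, 2, 2, 2, 3, 3, 3, 4; the maximum is 4.

4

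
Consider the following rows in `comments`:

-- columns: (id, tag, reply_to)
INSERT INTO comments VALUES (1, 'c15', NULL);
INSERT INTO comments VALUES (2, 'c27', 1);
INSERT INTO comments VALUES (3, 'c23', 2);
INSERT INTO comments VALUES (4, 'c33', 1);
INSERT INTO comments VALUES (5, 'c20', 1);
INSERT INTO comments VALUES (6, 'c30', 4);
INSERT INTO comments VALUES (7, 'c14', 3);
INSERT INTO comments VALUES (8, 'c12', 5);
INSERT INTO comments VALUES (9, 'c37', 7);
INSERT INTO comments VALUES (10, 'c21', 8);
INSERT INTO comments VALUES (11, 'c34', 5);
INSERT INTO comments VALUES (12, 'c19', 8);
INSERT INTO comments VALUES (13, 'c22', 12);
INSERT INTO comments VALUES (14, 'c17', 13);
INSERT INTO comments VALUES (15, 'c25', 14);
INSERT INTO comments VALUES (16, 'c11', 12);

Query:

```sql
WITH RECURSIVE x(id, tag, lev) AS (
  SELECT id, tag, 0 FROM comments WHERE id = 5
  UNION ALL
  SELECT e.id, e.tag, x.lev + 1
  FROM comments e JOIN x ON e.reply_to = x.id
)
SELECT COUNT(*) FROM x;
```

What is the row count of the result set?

9

Base: id=5 (c20) at lev 0.
Iteration 1: rows with reply_to in {5} -> c12 (id 8, lev 1), c34 (id 11, lev 1).
Iteration 2: rows with reply_to in {8,11} -> c21 (id 10, lev 2), c19 (id 12, lev 2).
Iteration 3: rows with reply_to in {10,12} -> c22 (id 13, lev 3), c11 (id 16, lev 3).
Iteration 4: rows with reply_to in {13,16} -> c17 (id 14, lev 4).
Iteration 5: rows with reply_to in {14} -> c25 (id 15, lev 5).
Iteration 6: no rows with reply_to in {15}; recursion stops.
Total rows emitted: 9.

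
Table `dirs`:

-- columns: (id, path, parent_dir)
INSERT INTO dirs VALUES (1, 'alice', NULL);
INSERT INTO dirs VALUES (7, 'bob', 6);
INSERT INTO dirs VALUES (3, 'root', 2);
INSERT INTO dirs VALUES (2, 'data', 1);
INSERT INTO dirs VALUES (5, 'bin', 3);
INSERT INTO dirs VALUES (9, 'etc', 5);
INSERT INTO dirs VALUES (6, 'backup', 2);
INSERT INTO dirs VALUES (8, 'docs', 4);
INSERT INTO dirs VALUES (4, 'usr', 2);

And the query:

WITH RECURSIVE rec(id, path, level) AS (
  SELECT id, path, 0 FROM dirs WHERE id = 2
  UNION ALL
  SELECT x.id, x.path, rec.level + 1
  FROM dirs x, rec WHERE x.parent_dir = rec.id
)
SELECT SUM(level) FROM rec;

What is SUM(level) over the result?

Base: id=2 (data) at level 0.
Iteration 1: rows with parent_dir in {2} -> root (id 3, level 1), usr (id 4, level 1), backup (id 6, level 1).
Iteration 2: rows with parent_dir in {3,4,6} -> bin (id 5, level 2), bob (id 7, level 2), docs (id 8, level 2).
Iteration 3: rows with parent_dir in {5,7,8} -> etc (id 9, level 3).
Iteration 4: no rows with parent_dir in {9}; recursion stops.
SUM(level) = 0 + 1 + 1 + 1 + 2 + 2 + 2 + 3 = 12.

12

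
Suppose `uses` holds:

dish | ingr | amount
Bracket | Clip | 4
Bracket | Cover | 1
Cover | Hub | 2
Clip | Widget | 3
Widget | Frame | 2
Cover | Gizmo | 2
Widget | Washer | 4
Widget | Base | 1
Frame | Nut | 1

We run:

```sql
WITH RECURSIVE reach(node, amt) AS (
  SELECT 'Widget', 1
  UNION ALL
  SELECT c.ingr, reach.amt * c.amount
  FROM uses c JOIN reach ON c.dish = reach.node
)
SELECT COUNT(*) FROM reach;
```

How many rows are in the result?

Base: (Widget, amt=1).
Iteration 1: components of {Widget} -> Base = 1*1 = 1, Frame = 1*2 = 2, Washer = 1*4 = 4.
Iteration 2: components of {Base,Frame,Washer} -> Nut = 2*1 = 2.
Iteration 3: no further components; recursion stops.
Total rows emitted: 5.

5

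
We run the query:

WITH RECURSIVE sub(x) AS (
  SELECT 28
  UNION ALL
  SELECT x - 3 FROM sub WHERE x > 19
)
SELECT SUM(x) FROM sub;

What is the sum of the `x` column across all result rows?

Base: x=28.
Iteration 1: 28 > 19 holds -> x = 28 - 3 = 25.
Iteration 2: 25 > 19 holds -> x = 25 - 3 = 22.
Iteration 3: 22 > 19 holds -> x = 22 - 3 = 19.
Iteration 4: 19 > 19 fails; recursion stops.
SUM(x) = 28 + 25 + 22 + 19 = 94.

94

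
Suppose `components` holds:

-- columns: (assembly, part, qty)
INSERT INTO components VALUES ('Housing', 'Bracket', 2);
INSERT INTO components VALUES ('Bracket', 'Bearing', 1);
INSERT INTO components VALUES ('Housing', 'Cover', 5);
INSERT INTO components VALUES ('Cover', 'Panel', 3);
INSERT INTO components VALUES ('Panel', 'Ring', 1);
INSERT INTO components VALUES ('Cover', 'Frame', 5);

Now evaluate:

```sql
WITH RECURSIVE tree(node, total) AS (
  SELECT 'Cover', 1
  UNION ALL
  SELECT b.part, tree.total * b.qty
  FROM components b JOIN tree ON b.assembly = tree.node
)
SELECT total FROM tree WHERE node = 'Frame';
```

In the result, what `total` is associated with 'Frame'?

5

Base: (Cover, total=1).
Iteration 1: components of {Cover} -> Frame = 1*5 = 5, Panel = 1*3 = 3.
Iteration 2: components of {Frame,Panel} -> Ring = 3*1 = 3.
Iteration 3: no further components; recursion stops.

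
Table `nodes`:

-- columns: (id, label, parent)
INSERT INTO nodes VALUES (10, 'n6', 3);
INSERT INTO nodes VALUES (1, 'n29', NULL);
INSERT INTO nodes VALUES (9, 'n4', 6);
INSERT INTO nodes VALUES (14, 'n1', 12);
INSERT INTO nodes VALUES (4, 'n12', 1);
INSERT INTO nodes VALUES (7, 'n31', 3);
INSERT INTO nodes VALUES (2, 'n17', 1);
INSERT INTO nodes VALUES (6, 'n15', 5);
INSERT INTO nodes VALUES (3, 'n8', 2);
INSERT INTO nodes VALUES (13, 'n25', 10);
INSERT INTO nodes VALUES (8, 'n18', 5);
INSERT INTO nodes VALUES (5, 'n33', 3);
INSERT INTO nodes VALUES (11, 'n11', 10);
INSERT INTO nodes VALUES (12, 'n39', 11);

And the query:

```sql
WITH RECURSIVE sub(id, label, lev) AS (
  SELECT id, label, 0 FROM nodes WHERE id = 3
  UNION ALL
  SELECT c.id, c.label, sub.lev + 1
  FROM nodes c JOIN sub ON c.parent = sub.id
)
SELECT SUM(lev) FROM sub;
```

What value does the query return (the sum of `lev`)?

21

Base: id=3 (n8) at lev 0.
Iteration 1: rows with parent in {3} -> n33 (id 5, lev 1), n31 (id 7, lev 1), n6 (id 10, lev 1).
Iteration 2: rows with parent in {5,7,10} -> n15 (id 6, lev 2), n18 (id 8, lev 2), n11 (id 11, lev 2), n25 (id 13, lev 2).
Iteration 3: rows with parent in {6,8,11,13} -> n4 (id 9, lev 3), n39 (id 12, lev 3).
Iteration 4: rows with parent in {9,12} -> n1 (id 14, lev 4).
Iteration 5: no rows with parent in {14}; recursion stops.
SUM(lev) = 0 + 1 + 1 + 1 + 2 + 2 + 2 + 2 + 3 + 3 + 4 = 21.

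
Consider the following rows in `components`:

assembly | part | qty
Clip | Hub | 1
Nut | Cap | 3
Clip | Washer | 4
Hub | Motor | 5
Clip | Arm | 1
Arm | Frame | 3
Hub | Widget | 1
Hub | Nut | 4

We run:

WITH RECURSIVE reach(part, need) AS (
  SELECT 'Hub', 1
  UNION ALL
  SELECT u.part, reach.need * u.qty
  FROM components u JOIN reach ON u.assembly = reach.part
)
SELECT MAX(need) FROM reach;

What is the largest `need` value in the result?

12

Base: (Hub, need=1).
Iteration 1: components of {Hub} -> Motor = 1*5 = 5, Nut = 1*4 = 4, Widget = 1*1 = 1.
Iteration 2: components of {Motor,Nut,Widget} -> Cap = 4*3 = 12.
Iteration 3: no further components; recursion stops.
need values: 1, 4, 1, 5, 12; the maximum is 12.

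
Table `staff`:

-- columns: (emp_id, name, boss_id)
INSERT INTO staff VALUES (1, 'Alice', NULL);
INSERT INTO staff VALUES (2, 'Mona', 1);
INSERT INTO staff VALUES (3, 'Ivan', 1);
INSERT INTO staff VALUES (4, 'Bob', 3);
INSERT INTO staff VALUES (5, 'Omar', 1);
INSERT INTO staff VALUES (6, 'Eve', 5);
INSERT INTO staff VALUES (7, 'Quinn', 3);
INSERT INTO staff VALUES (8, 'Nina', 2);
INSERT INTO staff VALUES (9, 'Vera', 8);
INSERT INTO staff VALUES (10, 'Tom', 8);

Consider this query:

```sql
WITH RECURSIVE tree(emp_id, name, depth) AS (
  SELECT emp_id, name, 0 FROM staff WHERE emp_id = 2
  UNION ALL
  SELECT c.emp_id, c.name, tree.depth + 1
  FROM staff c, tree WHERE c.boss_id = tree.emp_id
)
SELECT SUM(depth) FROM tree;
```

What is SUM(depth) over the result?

5

Base: emp_id=2 (Mona) at depth 0.
Iteration 1: rows with boss_id in {2} -> Nina (id 8, depth 1).
Iteration 2: rows with boss_id in {8} -> Vera (id 9, depth 2), Tom (id 10, depth 2).
Iteration 3: no rows with boss_id in {9,10}; recursion stops.
SUM(depth) = 0 + 1 + 2 + 2 = 5.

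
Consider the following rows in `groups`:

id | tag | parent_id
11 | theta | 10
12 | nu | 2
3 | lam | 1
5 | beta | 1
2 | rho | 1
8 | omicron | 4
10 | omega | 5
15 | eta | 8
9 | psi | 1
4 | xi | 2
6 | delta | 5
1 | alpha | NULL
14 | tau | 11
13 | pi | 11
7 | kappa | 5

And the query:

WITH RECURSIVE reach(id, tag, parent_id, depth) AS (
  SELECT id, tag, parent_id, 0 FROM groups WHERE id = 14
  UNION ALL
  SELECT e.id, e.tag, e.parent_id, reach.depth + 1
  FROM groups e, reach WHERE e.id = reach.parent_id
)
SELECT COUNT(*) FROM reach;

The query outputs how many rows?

Base: id=14 (tau), parent_id=11, depth 0.
Iteration 1: join on id=11 -> theta (id 11, parent_id=10, depth 1).
Iteration 2: join on id=10 -> omega (id 10, parent_id=5, depth 2).
Iteration 3: join on id=5 -> beta (id 5, parent_id=1, depth 3).
Iteration 4: join on id=1 -> alpha (id 1, parent_id=NULL, depth 4).
Iteration 5: parent_id is NULL; no match; recursion stops.
Total rows emitted: 5.

5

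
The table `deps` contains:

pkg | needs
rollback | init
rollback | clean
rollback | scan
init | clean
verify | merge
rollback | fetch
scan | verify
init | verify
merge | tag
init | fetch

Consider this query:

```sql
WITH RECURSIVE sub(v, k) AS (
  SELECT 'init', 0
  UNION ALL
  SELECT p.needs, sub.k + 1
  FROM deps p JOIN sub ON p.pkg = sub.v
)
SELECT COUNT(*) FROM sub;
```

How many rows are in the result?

Base: (init, k=0).
Iteration 1: edges from {init} -> (clean, k=1), (fetch, k=1), (verify, k=1).
Iteration 2: edges from {clean,fetch,verify} -> (merge, k=2).
Iteration 3: edges from {merge} -> (tag, k=3).
Iteration 4: no outgoing edges from {tag}; recursion stops.
Total rows emitted: 6.

6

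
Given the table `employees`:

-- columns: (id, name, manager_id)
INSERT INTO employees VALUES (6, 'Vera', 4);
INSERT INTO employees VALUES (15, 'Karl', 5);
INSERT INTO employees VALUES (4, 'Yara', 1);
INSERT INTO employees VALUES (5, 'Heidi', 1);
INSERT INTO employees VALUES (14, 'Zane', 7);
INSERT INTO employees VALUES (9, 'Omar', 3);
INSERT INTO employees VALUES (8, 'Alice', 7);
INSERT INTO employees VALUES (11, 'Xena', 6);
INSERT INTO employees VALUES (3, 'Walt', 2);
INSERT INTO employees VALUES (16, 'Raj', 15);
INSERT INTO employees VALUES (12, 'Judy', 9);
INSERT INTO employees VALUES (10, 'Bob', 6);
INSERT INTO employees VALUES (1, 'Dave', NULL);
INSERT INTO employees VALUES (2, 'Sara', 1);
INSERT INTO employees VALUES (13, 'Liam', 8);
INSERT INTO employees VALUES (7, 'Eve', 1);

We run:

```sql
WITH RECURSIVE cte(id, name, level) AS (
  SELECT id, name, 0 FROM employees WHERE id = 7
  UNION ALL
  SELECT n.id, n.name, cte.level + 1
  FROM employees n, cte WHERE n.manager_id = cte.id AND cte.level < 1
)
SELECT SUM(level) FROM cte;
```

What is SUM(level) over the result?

Base: id=7 (Eve) at level 0.
Iteration 1: rows with manager_id in {7} -> Alice (id 8, level 1), Zane (id 14, level 1).
Iteration 2: level < 1 fails for all current rows; recursion stops.
SUM(level) = 0 + 1 + 1 = 2.

2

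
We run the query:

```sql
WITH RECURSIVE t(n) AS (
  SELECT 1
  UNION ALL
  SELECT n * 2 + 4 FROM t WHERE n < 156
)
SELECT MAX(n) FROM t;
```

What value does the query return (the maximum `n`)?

Base: n=1.
Iteration 1: 1 < 156 holds -> n = 1 * 2 + 4 = 6.
Iteration 2: 6 < 156 holds -> n = 6 * 2 + 4 = 16.
Iteration 3: 16 < 156 holds -> n = 16 * 2 + 4 = 36.
Iteration 4: 36 < 156 holds -> n = 36 * 2 + 4 = 76.
Iteration 5: 76 < 156 holds -> n = 76 * 2 + 4 = 156.
Iteration 6: 156 < 156 fails; recursion stops.
n values: 1, 6, 16, 36, 76, 156; the maximum is 156.

156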